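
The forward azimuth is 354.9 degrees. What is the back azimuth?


back azimuth = (354.9 + 180) mod 360 = 174.9 degrees

174.9 degrees


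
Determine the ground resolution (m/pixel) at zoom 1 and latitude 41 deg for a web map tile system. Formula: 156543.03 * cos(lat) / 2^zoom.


res = 156543.03 * cos(41) / 2^1 = 156543.03 * 0.75470958 / 2 = 59072.26 m/pixel

59072.26 m/pixel


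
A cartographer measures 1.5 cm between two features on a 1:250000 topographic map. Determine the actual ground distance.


ground = 1.5 cm * 250000 / 100 = 3750.0 m = 3.75 km

3.75 km


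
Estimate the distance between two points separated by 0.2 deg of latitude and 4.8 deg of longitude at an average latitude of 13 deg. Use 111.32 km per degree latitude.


dlat_km = 0.2 * 111.32 = 22.264
dlon_km = 4.8 * 111.32 * cos(13) ≈ 520.641
dist = sqrt(22.264^2 + 520.641^2) ≈ 521.1 km

521.1 km


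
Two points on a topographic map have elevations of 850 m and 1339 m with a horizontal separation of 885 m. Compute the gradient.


gradient = (1339 - 850) / 885 = 489 / 885 = 0.5525

0.5525


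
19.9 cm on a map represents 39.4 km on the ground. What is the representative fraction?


ground = 39.4 km = 3940000 cm; RF denominator = ground / map = 3940000 / 19.9 ≈ 197990; RF = 1:197990

1:197990


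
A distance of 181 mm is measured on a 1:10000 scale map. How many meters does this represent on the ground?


ground = 181 mm * 10000 / 1000 = 1810.0 m

1810.0 m


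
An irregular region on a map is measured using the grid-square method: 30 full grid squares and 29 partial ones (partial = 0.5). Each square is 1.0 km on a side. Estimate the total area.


effective squares = 30 + 29 * 0.5 = 44.5
area = 44.5 * 1.0 = 44.5 km^2

44.5 km^2


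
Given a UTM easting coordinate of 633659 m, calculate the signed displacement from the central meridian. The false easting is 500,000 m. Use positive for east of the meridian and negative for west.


displacement = 633659 - 500000 = 133659 m

133659 m


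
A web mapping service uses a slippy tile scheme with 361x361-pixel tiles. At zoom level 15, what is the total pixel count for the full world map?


tiles per axis = 2^15 = 32768
total tiles = 32768^2 = 1073741824
pixels per axis = 32768 * 361 = 11829248
total pixels = 11829248^2 = 139931108245504

139931108245504 pixels


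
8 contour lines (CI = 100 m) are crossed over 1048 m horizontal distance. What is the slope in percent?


elevation change = 8 * 100 = 800 m
slope = 800 / 1048 * 100 = 76.3%

76.3%


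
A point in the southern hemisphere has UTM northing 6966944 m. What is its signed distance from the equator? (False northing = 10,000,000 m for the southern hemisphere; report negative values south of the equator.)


For southern: actual = 6966944 - 10000000 = -3033056 m

-3033056 m


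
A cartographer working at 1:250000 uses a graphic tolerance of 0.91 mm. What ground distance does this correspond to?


ground = 0.91 mm * 250000 / 1000 = 227.5 m

227.5 m


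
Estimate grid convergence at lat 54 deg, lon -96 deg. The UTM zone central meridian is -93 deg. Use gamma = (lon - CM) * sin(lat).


gamma = (-96 - -93) * sin(54) = -3 * 0.809017 = -2.427 degrees

-2.427 degrees


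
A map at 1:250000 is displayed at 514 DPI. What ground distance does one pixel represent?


pixel_cm = 2.54 / 514 ≈ 0.004942 cm
ground = pixel_cm * 250000 / 100 = 2.54 * 250000 / (514 * 100) = 635000 / 51400 ≈ 12.35 m

12.35 m


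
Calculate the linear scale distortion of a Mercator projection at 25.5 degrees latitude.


SF = 1 / cos(25.5) = 1 / 0.902585 = 1.108

1.108


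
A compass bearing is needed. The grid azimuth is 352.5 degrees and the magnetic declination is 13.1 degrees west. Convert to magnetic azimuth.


magnetic azimuth = grid azimuth - declination (east +ve)
mag_az = 352.5 - -13.1 = 5.6 degrees

5.6 degrees


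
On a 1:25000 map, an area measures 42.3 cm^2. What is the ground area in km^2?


ground_area = 42.3 * (25000/100)^2 = 2643750.0 m^2 = 2.64375 km^2 ≈ 2.644 km^2

2.644 km^2


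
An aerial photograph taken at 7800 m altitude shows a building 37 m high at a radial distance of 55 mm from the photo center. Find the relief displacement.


d = h * r / H = 37 * 55 / 7800 = 0.26 mm

0.26 mm


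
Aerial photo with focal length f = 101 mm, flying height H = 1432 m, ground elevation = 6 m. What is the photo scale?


scale = f / (H - h) = 101 mm / 1426 m = 101 / 1426000 = 1:14119

1:14119


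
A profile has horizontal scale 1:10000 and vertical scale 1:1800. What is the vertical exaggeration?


VE = horizontal_scale / vertical_scale = 10000 / 1800 ≈ 5.6

5.6x


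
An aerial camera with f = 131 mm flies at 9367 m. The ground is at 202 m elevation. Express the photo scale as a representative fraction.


scale = f / (H - h) = 131 mm / 9165 m = 131 / 9165000 = 1:69962

1:69962


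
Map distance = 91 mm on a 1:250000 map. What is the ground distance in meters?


ground = 91 mm * 250000 / 1000 = 22750.0 m

22750.0 m


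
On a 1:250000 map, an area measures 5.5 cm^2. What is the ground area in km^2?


ground_area = 5.5 * (250000/100)^2 = 34375000.0 m^2 = 34.375 km^2

34.375 km^2


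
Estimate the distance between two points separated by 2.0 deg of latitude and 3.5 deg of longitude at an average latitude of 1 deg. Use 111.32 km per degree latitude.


dlat_km = 2.0 * 111.32 = 222.64
dlon_km = 3.5 * 111.32 * cos(1) ≈ 389.561
dist = sqrt(222.64^2 + 389.561^2) ≈ 448.7 km

448.7 km


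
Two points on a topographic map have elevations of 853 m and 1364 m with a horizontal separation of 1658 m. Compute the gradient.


gradient = (1364 - 853) / 1658 = 511 / 1658 = 0.3082

0.3082


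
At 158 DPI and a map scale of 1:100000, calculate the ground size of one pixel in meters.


pixel_cm = 2.54 / 158 ≈ 0.016076 cm
ground = pixel_cm * 100000 / 100 = 2.54 * 100000 / (158 * 100) = 254000 / 15800 ≈ 16.08 m

16.08 m


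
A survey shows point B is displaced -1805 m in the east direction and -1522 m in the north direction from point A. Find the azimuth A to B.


az = atan2(-1805, -1522) = -130.1 deg
adjusted to 0-360: 229.9 degrees

229.9 degrees


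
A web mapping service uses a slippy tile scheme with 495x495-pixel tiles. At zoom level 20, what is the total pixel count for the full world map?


tiles per axis = 2^20 = 1048576
total tiles = 1048576^2 = 1099511627776
pixels per axis = 1048576 * 495 = 519045120
total pixels = 519045120^2 = 269407836595814400

269407836595814400 pixels


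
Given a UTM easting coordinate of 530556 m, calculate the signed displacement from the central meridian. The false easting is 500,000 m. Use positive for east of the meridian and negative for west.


displacement = 530556 - 500000 = 30556 m

30556 m


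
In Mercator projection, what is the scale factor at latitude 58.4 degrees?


SF = 1 / cos(58.4) = 1 / 0.523986 = 1.908

1.908


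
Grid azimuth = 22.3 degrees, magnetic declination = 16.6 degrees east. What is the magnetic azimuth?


magnetic azimuth = grid azimuth - declination (east +ve)
mag_az = 22.3 - 16.6 = 5.7 degrees

5.7 degrees


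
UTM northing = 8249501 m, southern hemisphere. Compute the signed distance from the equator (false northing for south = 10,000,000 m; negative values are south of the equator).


For southern: actual = 8249501 - 10000000 = -1750499 m

-1750499 m


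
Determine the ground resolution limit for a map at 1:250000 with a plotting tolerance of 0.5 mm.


ground = 0.5 mm * 250000 / 1000 = 125.0 m

125.0 m


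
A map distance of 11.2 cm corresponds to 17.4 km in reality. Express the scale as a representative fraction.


ground = 17.4 km = 1740000 cm; RF denominator = ground / map = 1740000 / 11.2 ≈ 155357; RF = 1:155357

1:155357


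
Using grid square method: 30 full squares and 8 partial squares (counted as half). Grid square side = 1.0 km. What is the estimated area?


effective squares = 30 + 8 * 0.5 = 34.0
area = 34.0 * 1.0 = 34.0 km^2

34.0 km^2


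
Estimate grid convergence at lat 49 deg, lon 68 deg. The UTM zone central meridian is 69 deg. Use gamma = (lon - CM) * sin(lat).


gamma = (68 - 69) * sin(49) = -1 * 0.75471 = -0.755 degrees

-0.755 degrees


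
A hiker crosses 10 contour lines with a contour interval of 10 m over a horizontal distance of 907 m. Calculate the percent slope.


elevation change = 10 * 10 = 100 m
slope = 100 / 907 * 100 = 11.0%

11.0%


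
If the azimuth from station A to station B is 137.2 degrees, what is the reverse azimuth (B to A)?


back azimuth = (137.2 + 180) mod 360 = 317.2 degrees

317.2 degrees


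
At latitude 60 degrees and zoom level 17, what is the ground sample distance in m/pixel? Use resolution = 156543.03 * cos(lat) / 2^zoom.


res = 156543.03 * cos(60) / 2^17 = 156543.03 * 0.5 / 131072 = 0.6 m/pixel

0.6 m/pixel


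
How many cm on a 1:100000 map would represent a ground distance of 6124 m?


map_cm = 6124 * 100 / 100000 = 6.124 cm ≈ 6.12 cm

6.12 cm


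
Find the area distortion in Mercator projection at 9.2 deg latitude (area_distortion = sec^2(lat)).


area_distortion = 1/cos^2(9.2) = 1.026

1.026


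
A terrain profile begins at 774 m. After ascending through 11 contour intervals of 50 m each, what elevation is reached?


elevation = 774 + 11 * 50 = 1324 m

1324 m


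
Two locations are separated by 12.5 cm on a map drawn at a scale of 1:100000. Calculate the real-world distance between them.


ground = 12.5 cm * 100000 / 100 = 12500.0 m = 12.5 km

12.5 km


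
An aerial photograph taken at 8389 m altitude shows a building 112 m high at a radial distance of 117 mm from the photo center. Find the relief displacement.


d = h * r / H = 112 * 117 / 8389 = 1.56 mm

1.56 mm


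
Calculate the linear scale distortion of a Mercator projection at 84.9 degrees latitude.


SF = 1 / cos(84.9) = 1 / 0.088894 = 11.249

11.249


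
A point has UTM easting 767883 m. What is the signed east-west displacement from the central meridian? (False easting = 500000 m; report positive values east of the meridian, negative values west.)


displacement = 767883 - 500000 = 267883 m

267883 m


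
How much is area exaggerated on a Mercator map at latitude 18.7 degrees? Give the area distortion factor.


area_distortion = 1/cos^2(18.7) = 1.115

1.115


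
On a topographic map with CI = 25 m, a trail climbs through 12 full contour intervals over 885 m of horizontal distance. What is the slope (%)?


elevation change = 12 * 25 = 300 m
slope = 300 / 885 * 100 = 33.9%

33.9%


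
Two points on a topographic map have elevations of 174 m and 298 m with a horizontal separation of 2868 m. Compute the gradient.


gradient = (298 - 174) / 2868 = 124 / 2868 = 0.0432

0.0432


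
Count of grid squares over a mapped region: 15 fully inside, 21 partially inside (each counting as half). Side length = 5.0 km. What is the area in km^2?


effective squares = 15 + 21 * 0.5 = 25.5
area = 25.5 * 25.0 = 637.5 km^2

637.5 km^2


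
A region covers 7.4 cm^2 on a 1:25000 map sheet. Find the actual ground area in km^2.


ground_area = 7.4 * (25000/100)^2 = 462500.0 m^2 = 0.4625 km^2 ≈ 0.463 km^2

0.463 km^2


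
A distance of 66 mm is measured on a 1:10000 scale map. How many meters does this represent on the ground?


ground = 66 mm * 10000 / 1000 = 660.0 m

660.0 m


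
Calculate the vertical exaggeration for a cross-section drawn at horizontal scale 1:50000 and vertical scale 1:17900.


VE = horizontal_scale / vertical_scale = 50000 / 17900 ≈ 2.8

2.8x


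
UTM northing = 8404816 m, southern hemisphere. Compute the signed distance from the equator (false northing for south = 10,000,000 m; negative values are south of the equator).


For southern: actual = 8404816 - 10000000 = -1595184 m

-1595184 m


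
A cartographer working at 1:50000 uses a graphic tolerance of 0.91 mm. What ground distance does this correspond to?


ground = 0.91 mm * 50000 / 1000 = 45.5 m

45.5 m


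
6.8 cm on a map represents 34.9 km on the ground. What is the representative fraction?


ground = 34.9 km = 3490000 cm; RF denominator = ground / map = 3490000 / 6.8 ≈ 513235; RF = 1:513235

1:513235


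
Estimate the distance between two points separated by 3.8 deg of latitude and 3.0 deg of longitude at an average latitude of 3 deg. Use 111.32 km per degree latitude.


dlat_km = 3.8 * 111.32 = 423.016
dlon_km = 3.0 * 111.32 * cos(3) ≈ 333.502
dist = sqrt(423.016^2 + 333.502^2) ≈ 538.7 km

538.7 km


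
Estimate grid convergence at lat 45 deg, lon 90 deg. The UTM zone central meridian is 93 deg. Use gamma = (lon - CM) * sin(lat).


gamma = (90 - 93) * sin(45) = -3 * 0.707107 = -2.121 degrees

-2.121 degrees


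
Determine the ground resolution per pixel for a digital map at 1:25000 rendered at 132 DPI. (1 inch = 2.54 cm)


pixel_cm = 2.54 / 132 ≈ 0.019242 cm
ground = pixel_cm * 25000 / 100 = 2.54 * 25000 / (132 * 100) = 63500 / 13200 ≈ 4.81 m

4.81 m


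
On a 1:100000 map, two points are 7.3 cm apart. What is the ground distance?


ground = 7.3 cm * 100000 / 100 = 7300.0 m = 7.3 km

7.3 km


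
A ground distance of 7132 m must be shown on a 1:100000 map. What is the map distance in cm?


map_cm = 7132 * 100 / 100000 = 7.132 cm ≈ 7.13 cm

7.13 cm


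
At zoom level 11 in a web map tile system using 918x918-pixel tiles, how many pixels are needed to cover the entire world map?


tiles per axis = 2^11 = 2048
total tiles = 2048^2 = 4194304
pixels per axis = 2048 * 918 = 1880064
total pixels = 1880064^2 = 3534640644096

3534640644096 pixels


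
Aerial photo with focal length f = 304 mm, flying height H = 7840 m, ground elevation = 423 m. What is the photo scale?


scale = f / (H - h) = 304 mm / 7417 m = 304 / 7417000 = 1:24398

1:24398


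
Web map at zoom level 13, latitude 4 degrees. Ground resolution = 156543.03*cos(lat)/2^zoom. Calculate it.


res = 156543.03 * cos(4) / 2^13 = 156543.03 * 0.99756405 / 8192 = 19.06 m/pixel

19.06 m/pixel


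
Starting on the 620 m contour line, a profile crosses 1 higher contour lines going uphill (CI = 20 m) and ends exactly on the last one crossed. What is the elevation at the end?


elevation = 620 + 1 * 20 = 640 m

640 m


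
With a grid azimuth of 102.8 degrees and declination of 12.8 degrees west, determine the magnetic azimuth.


magnetic azimuth = grid azimuth - declination (east +ve)
mag_az = 102.8 - -12.8 = 115.6 degrees

115.6 degrees


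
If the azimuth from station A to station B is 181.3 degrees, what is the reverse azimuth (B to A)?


back azimuth = (181.3 + 180) mod 360 = 1.3 degrees

1.3 degrees


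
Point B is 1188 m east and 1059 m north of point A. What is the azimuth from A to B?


az = atan2(1188, 1059) = 48.3 deg
adjusted to 0-360: 48.3 degrees

48.3 degrees


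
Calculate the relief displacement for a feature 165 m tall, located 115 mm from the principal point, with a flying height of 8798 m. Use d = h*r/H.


d = h * r / H = 165 * 115 / 8798 = 2.16 mm

2.16 mm


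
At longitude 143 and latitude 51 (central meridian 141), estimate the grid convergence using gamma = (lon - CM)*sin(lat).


gamma = (143 - 141) * sin(51) = 2 * 0.777146 = 1.554 degrees

1.554 degrees


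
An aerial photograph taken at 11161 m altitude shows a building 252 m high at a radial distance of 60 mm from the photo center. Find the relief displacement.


d = h * r / H = 252 * 60 / 11161 = 1.35 mm

1.35 mm


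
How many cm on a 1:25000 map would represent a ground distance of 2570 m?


map_cm = 2570 * 100 / 25000 = 10.28 cm

10.28 cm


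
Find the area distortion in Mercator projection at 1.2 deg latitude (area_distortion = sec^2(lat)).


area_distortion = 1/cos^2(1.2) = 1.0

1.0


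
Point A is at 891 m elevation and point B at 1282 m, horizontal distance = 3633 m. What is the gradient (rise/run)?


gradient = (1282 - 891) / 3633 = 391 / 3633 = 0.1076

0.1076


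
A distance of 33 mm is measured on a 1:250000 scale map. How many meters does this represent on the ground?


ground = 33 mm * 250000 / 1000 = 8250.0 m

8250.0 m


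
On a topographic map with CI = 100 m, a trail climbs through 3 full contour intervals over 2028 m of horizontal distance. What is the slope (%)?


elevation change = 3 * 100 = 300 m
slope = 300 / 2028 * 100 = 14.8%

14.8%


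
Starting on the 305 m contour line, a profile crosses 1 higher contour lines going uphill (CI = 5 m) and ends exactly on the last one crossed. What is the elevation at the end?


elevation = 305 + 1 * 5 = 310 m

310 m


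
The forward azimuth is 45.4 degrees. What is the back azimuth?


back azimuth = (45.4 + 180) mod 360 = 225.4 degrees

225.4 degrees


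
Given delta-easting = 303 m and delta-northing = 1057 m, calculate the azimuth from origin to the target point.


az = atan2(303, 1057) = 16.0 deg
adjusted to 0-360: 16.0 degrees

16.0 degrees


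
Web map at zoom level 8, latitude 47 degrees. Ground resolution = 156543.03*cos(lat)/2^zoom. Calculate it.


res = 156543.03 * cos(47) / 2^8 = 156543.03 * 0.68199836 / 256 = 417.04 m/pixel

417.04 m/pixel


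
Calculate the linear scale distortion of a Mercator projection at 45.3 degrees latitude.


SF = 1 / cos(45.3) = 1 / 0.703395 = 1.422

1.422


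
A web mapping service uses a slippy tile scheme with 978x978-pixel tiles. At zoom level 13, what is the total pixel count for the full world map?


tiles per axis = 2^13 = 8192
total tiles = 8192^2 = 67108864
pixels per axis = 8192 * 978 = 8011776
total pixels = 8011776^2 = 64188554674176

64188554674176 pixels


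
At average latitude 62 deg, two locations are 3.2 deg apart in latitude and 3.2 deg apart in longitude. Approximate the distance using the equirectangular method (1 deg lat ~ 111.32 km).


dlat_km = 3.2 * 111.32 = 356.224
dlon_km = 3.2 * 111.32 * cos(62) ≈ 167.237
dist = sqrt(356.224^2 + 167.237^2) ≈ 393.5 km

393.5 km


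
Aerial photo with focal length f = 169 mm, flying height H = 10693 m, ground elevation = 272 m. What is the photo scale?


scale = f / (H - h) = 169 mm / 10421 m = 169 / 10421000 = 1:61663

1:61663


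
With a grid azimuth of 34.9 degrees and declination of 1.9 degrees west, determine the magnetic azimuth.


magnetic azimuth = grid azimuth - declination (east +ve)
mag_az = 34.9 - -1.9 = 36.8 degrees

36.8 degrees


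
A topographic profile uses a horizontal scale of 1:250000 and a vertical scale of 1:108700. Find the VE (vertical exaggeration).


VE = horizontal_scale / vertical_scale = 250000 / 108700 ≈ 2.3

2.3x


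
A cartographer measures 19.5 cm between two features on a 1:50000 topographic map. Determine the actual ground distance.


ground = 19.5 cm * 50000 / 100 = 9750.0 m = 9.75 km

9.75 km


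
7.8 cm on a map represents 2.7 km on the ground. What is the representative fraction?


ground = 2.7 km = 270000 cm; RF denominator = ground / map = 270000 / 7.8 ≈ 34615; RF = 1:34615

1:34615


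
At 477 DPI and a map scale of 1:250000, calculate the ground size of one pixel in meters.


pixel_cm = 2.54 / 477 ≈ 0.005325 cm
ground = pixel_cm * 250000 / 100 = 2.54 * 250000 / (477 * 100) = 635000 / 47700 ≈ 13.31 m

13.31 m


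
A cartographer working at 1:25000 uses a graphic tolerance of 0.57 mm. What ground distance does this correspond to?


ground = 0.57 mm * 25000 / 1000 = 14.25 m

14.25 m


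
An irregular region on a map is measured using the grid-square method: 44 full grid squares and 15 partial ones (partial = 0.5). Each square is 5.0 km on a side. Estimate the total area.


effective squares = 44 + 15 * 0.5 = 51.5
area = 51.5 * 25.0 = 1287.5 km^2

1287.5 km^2


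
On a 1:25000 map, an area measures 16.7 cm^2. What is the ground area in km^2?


ground_area = 16.7 * (25000/100)^2 = 1043750.0 m^2 = 1.04375 km^2 ≈ 1.044 km^2

1.044 km^2


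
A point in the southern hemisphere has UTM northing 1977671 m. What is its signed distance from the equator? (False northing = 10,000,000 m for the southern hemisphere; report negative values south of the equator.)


For southern: actual = 1977671 - 10000000 = -8022329 m

-8022329 m


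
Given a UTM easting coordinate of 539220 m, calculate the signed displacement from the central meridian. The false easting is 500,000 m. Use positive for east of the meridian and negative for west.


displacement = 539220 - 500000 = 39220 m

39220 m


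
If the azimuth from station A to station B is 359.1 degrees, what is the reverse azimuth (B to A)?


back azimuth = (359.1 + 180) mod 360 = 179.1 degrees

179.1 degrees


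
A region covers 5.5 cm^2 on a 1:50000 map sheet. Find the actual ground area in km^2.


ground_area = 5.5 * (50000/100)^2 = 1375000.0 m^2 = 1.375 km^2

1.375 km^2


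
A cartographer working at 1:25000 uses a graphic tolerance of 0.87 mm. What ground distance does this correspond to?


ground = 0.87 mm * 25000 / 1000 = 21.75 m

21.75 m


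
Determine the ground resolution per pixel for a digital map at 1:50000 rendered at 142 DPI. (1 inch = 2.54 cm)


pixel_cm = 2.54 / 142 ≈ 0.017887 cm
ground = pixel_cm * 50000 / 100 = 2.54 * 50000 / (142 * 100) = 127000 / 14200 ≈ 8.94 m

8.94 m


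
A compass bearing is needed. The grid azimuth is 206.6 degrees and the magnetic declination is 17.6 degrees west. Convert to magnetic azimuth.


magnetic azimuth = grid azimuth - declination (east +ve)
mag_az = 206.6 - -17.6 = 224.2 degrees

224.2 degrees


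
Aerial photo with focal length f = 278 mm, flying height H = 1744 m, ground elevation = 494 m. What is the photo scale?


scale = f / (H - h) = 278 mm / 1250 m = 278 / 1250000 = 1:4496

1:4496


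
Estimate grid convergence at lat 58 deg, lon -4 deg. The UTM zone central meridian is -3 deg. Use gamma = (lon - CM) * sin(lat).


gamma = (-4 - -3) * sin(58) = -1 * 0.848048 = -0.848 degrees

-0.848 degrees


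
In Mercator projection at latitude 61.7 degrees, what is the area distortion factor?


area_distortion = 1/cos^2(61.7) = 4.449

4.449


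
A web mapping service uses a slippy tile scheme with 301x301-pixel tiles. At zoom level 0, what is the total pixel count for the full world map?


tiles per axis = 2^0 = 1
total tiles = 1^2 = 1
pixels per axis = 1 * 301 = 301
total pixels = 301^2 = 90601

90601 pixels


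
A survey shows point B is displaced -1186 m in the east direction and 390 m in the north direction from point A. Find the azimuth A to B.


az = atan2(-1186, 390) = -71.8 deg
adjusted to 0-360: 288.2 degrees

288.2 degrees


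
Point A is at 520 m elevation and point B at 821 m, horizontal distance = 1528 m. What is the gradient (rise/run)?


gradient = (821 - 520) / 1528 = 301 / 1528 = 0.197

0.197


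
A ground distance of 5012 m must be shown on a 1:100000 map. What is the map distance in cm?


map_cm = 5012 * 100 / 100000 = 5.012 cm ≈ 5.01 cm

5.01 cm


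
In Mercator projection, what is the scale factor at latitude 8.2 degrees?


SF = 1 / cos(8.2) = 1 / 0.989776 = 1.01

1.01


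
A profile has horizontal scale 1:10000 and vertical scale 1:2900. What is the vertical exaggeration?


VE = horizontal_scale / vertical_scale = 10000 / 2900 ≈ 3.4

3.4x


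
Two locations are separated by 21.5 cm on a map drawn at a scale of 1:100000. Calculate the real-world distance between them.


ground = 21.5 cm * 100000 / 100 = 21500.0 m = 21.5 km

21.5 km


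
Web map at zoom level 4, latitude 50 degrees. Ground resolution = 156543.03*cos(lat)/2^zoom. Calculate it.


res = 156543.03 * cos(50) / 2^4 = 156543.03 * 0.64278761 / 16 = 6289.0 m/pixel

6289.0 m/pixel


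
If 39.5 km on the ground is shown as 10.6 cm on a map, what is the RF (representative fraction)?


ground = 39.5 km = 3950000 cm; RF denominator = ground / map = 3950000 / 10.6 ≈ 372642; RF = 1:372642

1:372642


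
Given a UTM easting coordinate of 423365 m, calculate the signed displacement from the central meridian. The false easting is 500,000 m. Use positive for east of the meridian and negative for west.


displacement = 423365 - 500000 = -76635 m

-76635 m


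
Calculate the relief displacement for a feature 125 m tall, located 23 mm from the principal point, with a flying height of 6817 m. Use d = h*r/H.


d = h * r / H = 125 * 23 / 6817 = 0.42 mm

0.42 mm


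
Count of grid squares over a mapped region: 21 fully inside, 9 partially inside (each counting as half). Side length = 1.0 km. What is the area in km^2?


effective squares = 21 + 9 * 0.5 = 25.5
area = 25.5 * 1.0 = 25.5 km^2

25.5 km^2


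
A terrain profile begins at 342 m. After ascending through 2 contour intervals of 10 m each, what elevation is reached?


elevation = 342 + 2 * 10 = 362 m

362 m


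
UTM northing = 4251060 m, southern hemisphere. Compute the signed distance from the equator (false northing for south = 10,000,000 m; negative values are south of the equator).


For southern: actual = 4251060 - 10000000 = -5748940 m

-5748940 m


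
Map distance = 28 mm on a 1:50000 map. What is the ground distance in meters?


ground = 28 mm * 50000 / 1000 = 1400.0 m

1400.0 m


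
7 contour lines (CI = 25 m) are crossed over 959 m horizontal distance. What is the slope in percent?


elevation change = 7 * 25 = 175 m
slope = 175 / 959 * 100 = 18.2%

18.2%


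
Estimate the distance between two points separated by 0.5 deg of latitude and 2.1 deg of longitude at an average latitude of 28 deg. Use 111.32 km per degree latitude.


dlat_km = 0.5 * 111.32 = 55.66
dlon_km = 2.1 * 111.32 * cos(28) ≈ 206.408
dist = sqrt(55.66^2 + 206.408^2) ≈ 213.8 km

213.8 km


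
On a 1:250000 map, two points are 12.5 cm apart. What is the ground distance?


ground = 12.5 cm * 250000 / 100 = 31250.0 m = 31.25 km

31.25 km


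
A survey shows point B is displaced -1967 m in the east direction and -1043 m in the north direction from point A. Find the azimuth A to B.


az = atan2(-1967, -1043) = -117.9 deg
adjusted to 0-360: 242.1 degrees

242.1 degrees


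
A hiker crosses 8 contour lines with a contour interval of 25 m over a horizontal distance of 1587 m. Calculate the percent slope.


elevation change = 8 * 25 = 200 m
slope = 200 / 1587 * 100 = 12.6%

12.6%


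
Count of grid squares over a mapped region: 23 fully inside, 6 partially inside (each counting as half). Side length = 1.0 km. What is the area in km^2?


effective squares = 23 + 6 * 0.5 = 26.0
area = 26.0 * 1.0 = 26.0 km^2

26.0 km^2


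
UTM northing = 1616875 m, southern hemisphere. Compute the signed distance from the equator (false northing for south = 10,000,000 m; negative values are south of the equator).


For southern: actual = 1616875 - 10000000 = -8383125 m

-8383125 m


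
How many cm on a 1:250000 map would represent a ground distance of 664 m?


map_cm = 664 * 100 / 250000 = 0.2656 cm ≈ 0.27 cm

0.27 cm


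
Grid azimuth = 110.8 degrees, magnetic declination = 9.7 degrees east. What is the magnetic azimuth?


magnetic azimuth = grid azimuth - declination (east +ve)
mag_az = 110.8 - 9.7 = 101.1 degrees

101.1 degrees


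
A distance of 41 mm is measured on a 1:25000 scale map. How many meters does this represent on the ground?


ground = 41 mm * 25000 / 1000 = 1025.0 m

1025.0 m


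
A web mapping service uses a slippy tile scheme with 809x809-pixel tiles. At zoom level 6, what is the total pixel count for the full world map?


tiles per axis = 2^6 = 64
total tiles = 64^2 = 4096
pixels per axis = 64 * 809 = 51776
total pixels = 51776^2 = 2680754176

2680754176 pixels


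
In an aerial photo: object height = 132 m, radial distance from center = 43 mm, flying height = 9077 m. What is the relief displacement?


d = h * r / H = 132 * 43 / 9077 = 0.63 mm

0.63 mm


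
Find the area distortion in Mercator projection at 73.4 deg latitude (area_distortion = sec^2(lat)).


area_distortion = 1/cos^2(73.4) = 12.252

12.252


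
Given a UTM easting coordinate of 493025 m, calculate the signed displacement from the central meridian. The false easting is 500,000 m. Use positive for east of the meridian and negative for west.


displacement = 493025 - 500000 = -6975 m

-6975 m


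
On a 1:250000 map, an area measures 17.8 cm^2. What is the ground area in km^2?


ground_area = 17.8 * (250000/100)^2 = 111250000.0 m^2 = 111.25 km^2

111.25 km^2


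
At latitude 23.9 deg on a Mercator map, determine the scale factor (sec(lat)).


SF = 1 / cos(23.9) = 1 / 0.914254 = 1.094

1.094


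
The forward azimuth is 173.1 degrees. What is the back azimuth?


back azimuth = (173.1 + 180) mod 360 = 353.1 degrees

353.1 degrees


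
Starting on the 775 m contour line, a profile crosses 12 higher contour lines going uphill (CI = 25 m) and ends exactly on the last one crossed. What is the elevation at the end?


elevation = 775 + 12 * 25 = 1075 m

1075 m


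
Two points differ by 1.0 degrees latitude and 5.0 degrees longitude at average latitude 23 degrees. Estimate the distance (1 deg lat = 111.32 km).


dlat_km = 1.0 * 111.32 = 111.32
dlon_km = 5.0 * 111.32 * cos(23) ≈ 512.353
dist = sqrt(111.32^2 + 512.353^2) ≈ 524.3 km

524.3 km


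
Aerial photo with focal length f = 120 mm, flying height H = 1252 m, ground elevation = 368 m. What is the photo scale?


scale = f / (H - h) = 120 mm / 884 m = 120 / 884000 = 1:7367

1:7367


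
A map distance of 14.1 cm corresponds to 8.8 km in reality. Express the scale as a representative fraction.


ground = 8.8 km = 880000 cm; RF denominator = ground / map = 880000 / 14.1 ≈ 62411; RF = 1:62411

1:62411


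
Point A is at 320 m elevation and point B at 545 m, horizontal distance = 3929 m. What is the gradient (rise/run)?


gradient = (545 - 320) / 3929 = 225 / 3929 = 0.0573

0.0573


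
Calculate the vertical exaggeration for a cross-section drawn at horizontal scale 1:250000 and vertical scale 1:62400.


VE = horizontal_scale / vertical_scale = 250000 / 62400 ≈ 4.0

4.0x


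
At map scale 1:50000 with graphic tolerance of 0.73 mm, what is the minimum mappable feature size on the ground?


ground = 0.73 mm * 50000 / 1000 = 36.5 m

36.5 m


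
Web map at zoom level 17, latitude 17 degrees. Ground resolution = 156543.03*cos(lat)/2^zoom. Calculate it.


res = 156543.03 * cos(17) / 2^17 = 156543.03 * 0.95630476 / 131072 = 1.14 m/pixel

1.14 m/pixel


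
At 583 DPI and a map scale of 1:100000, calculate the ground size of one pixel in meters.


pixel_cm = 2.54 / 583 ≈ 0.004357 cm
ground = pixel_cm * 100000 / 100 = 2.54 * 100000 / (583 * 100) = 254000 / 58300 ≈ 4.36 m

4.36 m


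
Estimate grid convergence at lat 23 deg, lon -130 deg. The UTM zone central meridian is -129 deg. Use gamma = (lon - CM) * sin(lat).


gamma = (-130 - -129) * sin(23) = -1 * 0.390731 = -0.391 degrees

-0.391 degrees


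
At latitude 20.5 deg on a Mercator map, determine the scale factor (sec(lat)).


SF = 1 / cos(20.5) = 1 / 0.936672 = 1.068

1.068


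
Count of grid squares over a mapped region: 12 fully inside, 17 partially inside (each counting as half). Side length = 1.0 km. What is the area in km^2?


effective squares = 12 + 17 * 0.5 = 20.5
area = 20.5 * 1.0 = 20.5 km^2

20.5 km^2


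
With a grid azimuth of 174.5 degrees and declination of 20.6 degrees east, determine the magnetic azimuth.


magnetic azimuth = grid azimuth - declination (east +ve)
mag_az = 174.5 - 20.6 = 153.9 degrees

153.9 degrees


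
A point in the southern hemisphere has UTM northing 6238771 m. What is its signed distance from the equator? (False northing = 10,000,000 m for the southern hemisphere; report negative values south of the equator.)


For southern: actual = 6238771 - 10000000 = -3761229 m

-3761229 m


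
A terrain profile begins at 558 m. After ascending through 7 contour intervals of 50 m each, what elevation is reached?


elevation = 558 + 7 * 50 = 908 m

908 m


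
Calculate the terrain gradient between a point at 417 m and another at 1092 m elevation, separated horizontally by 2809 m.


gradient = (1092 - 417) / 2809 = 675 / 2809 = 0.2403

0.2403


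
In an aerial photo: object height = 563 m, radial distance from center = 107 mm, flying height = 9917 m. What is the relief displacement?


d = h * r / H = 563 * 107 / 9917 = 6.07 mm

6.07 mm


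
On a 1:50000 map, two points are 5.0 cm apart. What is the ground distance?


ground = 5.0 cm * 50000 / 100 = 2500.0 m = 2.5 km

2.5 km


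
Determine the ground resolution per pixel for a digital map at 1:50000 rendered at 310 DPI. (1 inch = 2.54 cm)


pixel_cm = 2.54 / 310 ≈ 0.008194 cm
ground = pixel_cm * 50000 / 100 = 2.54 * 50000 / (310 * 100) = 127000 / 31000 ≈ 4.1 m

4.1 m


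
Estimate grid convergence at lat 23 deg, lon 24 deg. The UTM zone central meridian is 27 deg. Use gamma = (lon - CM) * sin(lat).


gamma = (24 - 27) * sin(23) = -3 * 0.390731 = -1.172 degrees

-1.172 degrees


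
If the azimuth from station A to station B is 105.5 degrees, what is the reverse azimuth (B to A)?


back azimuth = (105.5 + 180) mod 360 = 285.5 degrees

285.5 degrees


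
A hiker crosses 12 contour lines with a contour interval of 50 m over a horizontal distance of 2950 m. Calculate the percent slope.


elevation change = 12 * 50 = 600 m
slope = 600 / 2950 * 100 = 20.3%

20.3%


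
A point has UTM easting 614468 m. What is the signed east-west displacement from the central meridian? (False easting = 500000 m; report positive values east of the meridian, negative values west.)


displacement = 614468 - 500000 = 114468 m

114468 m


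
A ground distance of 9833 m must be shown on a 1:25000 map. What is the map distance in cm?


map_cm = 9833 * 100 / 25000 = 39.332 cm ≈ 39.33 cm

39.33 cm


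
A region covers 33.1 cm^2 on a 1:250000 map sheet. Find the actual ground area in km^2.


ground_area = 33.1 * (250000/100)^2 = 206875000.0 m^2 = 206.875 km^2

206.875 km^2


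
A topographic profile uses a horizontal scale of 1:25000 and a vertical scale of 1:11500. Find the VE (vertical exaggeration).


VE = horizontal_scale / vertical_scale = 25000 / 11500 ≈ 2.2

2.2x


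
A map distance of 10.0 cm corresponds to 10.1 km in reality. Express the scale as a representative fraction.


ground = 10.1 km = 1010000 cm; RF denominator = ground / map = 1010000 / 10.0 = 101000; RF = 1:101000

1:101000


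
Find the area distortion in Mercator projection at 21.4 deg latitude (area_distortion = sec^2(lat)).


area_distortion = 1/cos^2(21.4) = 1.154

1.154


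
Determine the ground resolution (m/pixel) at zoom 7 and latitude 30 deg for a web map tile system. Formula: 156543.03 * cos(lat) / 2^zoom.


res = 156543.03 * cos(30) / 2^7 = 156543.03 * 0.8660254 / 128 = 1059.14 m/pixel

1059.14 m/pixel


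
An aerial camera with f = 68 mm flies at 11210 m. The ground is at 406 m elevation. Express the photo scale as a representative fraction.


scale = f / (H - h) = 68 mm / 10804 m = 68 / 10804000 = 1:158882

1:158882


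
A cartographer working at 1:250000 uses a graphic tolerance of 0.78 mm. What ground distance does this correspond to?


ground = 0.78 mm * 250000 / 1000 = 195.0 m

195.0 m


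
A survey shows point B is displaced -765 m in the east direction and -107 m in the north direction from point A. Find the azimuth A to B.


az = atan2(-765, -107) = -98.0 deg
adjusted to 0-360: 262.0 degrees

262.0 degrees


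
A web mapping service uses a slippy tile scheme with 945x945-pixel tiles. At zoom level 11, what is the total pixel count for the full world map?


tiles per axis = 2^11 = 2048
total tiles = 2048^2 = 4194304
pixels per axis = 2048 * 945 = 1935360
total pixels = 1935360^2 = 3745618329600

3745618329600 pixels


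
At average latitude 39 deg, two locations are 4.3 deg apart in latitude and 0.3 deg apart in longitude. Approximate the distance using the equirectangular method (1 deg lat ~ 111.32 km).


dlat_km = 4.3 * 111.32 = 478.676
dlon_km = 0.3 * 111.32 * cos(39) ≈ 25.954
dist = sqrt(478.676^2 + 25.954^2) ≈ 479.4 km

479.4 km


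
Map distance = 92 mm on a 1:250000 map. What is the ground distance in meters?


ground = 92 mm * 250000 / 1000 = 23000.0 m

23000.0 m


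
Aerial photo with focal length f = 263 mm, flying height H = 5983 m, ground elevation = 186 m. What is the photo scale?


scale = f / (H - h) = 263 mm / 5797 m = 263 / 5797000 = 1:22042

1:22042


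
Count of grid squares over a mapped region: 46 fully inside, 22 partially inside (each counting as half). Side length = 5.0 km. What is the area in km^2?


effective squares = 46 + 22 * 0.5 = 57.0
area = 57.0 * 25.0 = 1425.0 km^2

1425.0 km^2


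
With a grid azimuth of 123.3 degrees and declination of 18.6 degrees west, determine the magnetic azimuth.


magnetic azimuth = grid azimuth - declination (east +ve)
mag_az = 123.3 - -18.6 = 141.9 degrees

141.9 degrees


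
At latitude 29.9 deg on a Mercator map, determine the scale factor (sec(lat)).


SF = 1 / cos(29.9) = 1 / 0.866897 = 1.154

1.154


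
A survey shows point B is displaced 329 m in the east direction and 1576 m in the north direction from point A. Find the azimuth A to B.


az = atan2(329, 1576) = 11.8 deg
adjusted to 0-360: 11.8 degrees

11.8 degrees


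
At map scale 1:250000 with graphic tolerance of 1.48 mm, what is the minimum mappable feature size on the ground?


ground = 1.48 mm * 250000 / 1000 = 370.0 m

370.0 m


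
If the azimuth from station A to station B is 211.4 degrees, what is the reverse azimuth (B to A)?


back azimuth = (211.4 + 180) mod 360 = 31.4 degrees

31.4 degrees


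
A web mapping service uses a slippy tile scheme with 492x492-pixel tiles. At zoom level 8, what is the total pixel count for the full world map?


tiles per axis = 2^8 = 256
total tiles = 256^2 = 65536
pixels per axis = 256 * 492 = 125952
total pixels = 125952^2 = 15863906304

15863906304 pixels


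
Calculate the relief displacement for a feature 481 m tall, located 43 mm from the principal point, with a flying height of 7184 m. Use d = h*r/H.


d = h * r / H = 481 * 43 / 7184 = 2.88 mm

2.88 mm


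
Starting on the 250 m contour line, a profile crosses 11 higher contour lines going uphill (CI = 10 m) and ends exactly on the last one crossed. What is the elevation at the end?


elevation = 250 + 11 * 10 = 360 m

360 m


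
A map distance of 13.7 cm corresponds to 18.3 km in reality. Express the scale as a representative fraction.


ground = 18.3 km = 1830000 cm; RF denominator = ground / map = 1830000 / 13.7 ≈ 133577; RF = 1:133577

1:133577


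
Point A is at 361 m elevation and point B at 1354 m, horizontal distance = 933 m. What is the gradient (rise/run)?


gradient = (1354 - 361) / 933 = 993 / 933 = 1.0643

1.0643


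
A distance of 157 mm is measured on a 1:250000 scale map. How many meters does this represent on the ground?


ground = 157 mm * 250000 / 1000 = 39250.0 m

39250.0 m


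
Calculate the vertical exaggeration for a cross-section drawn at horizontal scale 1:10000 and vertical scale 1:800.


VE = horizontal_scale / vertical_scale = 10000 / 800 = 12.5

12.5x


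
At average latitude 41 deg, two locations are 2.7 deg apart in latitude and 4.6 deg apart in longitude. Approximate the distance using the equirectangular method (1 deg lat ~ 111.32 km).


dlat_km = 2.7 * 111.32 = 300.564
dlon_km = 4.6 * 111.32 * cos(41) ≈ 386.466
dist = sqrt(300.564^2 + 386.466^2) ≈ 489.6 km

489.6 km
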